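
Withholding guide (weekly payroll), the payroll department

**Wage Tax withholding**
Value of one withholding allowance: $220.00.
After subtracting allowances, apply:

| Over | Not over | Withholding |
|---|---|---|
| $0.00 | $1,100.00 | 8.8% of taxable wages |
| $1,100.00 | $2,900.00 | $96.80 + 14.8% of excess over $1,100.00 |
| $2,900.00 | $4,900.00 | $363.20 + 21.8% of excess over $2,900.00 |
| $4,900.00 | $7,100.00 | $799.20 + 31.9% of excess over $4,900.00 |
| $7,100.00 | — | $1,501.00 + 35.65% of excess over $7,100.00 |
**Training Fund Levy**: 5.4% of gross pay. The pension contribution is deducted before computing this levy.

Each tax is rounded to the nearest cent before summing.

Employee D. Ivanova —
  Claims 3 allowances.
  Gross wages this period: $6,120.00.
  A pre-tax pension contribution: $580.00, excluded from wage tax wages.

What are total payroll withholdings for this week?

Wage Tax: taxable = $6,120.00 − $580.00 − 3×$220.00 = $4,880.00
  $363.20 + 21.8% × ($4,880.00 − $2,900.00) = $363.20 + 21.8% × $1,980.00 = $794.84
Training Fund Levy: 5.4% × $5,540.00 = $299.16
Total: $794.84 + $299.16 = $1,094.00

$1,094.00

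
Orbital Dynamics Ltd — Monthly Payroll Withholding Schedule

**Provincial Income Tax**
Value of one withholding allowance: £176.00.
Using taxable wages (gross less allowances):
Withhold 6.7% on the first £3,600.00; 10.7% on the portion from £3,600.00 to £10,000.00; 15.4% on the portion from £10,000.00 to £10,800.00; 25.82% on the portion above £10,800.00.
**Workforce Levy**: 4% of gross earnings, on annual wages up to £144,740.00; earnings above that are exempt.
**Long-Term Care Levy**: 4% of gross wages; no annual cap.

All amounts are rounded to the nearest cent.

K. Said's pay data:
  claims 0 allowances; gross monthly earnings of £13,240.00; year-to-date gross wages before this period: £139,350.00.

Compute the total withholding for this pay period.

Provincial Income Tax: taxable = £13,240.00
  £1,049.20 + 25.82% × (£13,240.00 − £10,800.00) = £1,049.20 + 25.82% × £2,440.00 = £1,679.21
Workforce Levy: cap £144,740.00 − YTD £139,350.00 = £5,390.00 subject; 4% × £5,390.00 = £215.60
Long-Term Care Levy: 4% × £13,240.00 = £529.60
Total: £1,679.21 + £215.60 + £529.60 = £2,424.41

£2,424.41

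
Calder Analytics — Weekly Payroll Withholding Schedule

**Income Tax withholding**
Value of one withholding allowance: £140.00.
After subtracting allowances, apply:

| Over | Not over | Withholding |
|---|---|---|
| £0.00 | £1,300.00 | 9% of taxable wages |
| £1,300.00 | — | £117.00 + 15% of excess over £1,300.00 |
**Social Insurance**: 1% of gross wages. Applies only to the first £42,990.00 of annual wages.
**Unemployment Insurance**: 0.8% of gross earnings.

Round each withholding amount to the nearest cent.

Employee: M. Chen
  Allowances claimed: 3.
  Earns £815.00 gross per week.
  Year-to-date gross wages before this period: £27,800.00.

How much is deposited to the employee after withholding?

Income Tax: taxable = £815.00 − 3×£140.00 = £395.00
  9% × £395.00 = £35.55
Social Insurance: 1% × £815.00 = £8.15
Unemployment Insurance: 0.8% × £815.00 = £6.52
Total withheld: £35.55 + £8.15 + £6.52 = £50.22
Net pay: £815.00 − £50.22 = £764.78

£764.78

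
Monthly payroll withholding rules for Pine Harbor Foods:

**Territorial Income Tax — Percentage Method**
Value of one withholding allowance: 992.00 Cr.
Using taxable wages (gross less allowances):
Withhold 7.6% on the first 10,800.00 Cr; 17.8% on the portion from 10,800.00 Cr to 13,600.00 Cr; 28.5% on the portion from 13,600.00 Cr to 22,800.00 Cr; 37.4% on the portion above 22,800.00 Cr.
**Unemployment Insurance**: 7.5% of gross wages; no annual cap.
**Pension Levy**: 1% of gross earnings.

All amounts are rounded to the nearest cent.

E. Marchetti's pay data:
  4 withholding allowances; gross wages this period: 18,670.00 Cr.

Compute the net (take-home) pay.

15,449.78 Cr

Territorial Income Tax: taxable = 18,670.00 Cr − 4×992.00 Cr = 14,702.00 Cr
  1,319.20 Cr + 28.5% × (14,702.00 Cr − 13,600.00 Cr) = 1,319.20 Cr + 28.5% × 1,102.00 Cr = 1,633.27 Cr
Unemployment Insurance: 7.5% × 18,670.00 Cr = 1,400.25 Cr
Pension Levy: 1% × 18,670.00 Cr = 186.70 Cr
Total withheld: 1,633.27 Cr + 1,400.25 Cr + 186.70 Cr = 3,220.22 Cr
Net pay: 18,670.00 Cr − 3,220.22 Cr = 15,449.78 Cr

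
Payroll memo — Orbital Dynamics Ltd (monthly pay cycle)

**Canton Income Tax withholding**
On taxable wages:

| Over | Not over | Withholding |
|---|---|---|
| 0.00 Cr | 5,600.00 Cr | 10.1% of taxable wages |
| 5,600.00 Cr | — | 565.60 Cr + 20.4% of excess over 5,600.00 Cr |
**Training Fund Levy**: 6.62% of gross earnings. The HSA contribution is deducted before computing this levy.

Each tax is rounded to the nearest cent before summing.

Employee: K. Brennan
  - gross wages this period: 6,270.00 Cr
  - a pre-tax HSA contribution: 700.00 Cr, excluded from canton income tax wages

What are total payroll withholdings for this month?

931.30 Cr

Canton Income Tax: taxable = 6,270.00 Cr − 700.00 Cr = 5,570.00 Cr
  10.1% × 5,570.00 Cr = 562.57 Cr
Training Fund Levy: 6.62% × 5,570.00 Cr = 368.73 Cr
Total: 562.57 Cr + 368.73 Cr = 931.30 Cr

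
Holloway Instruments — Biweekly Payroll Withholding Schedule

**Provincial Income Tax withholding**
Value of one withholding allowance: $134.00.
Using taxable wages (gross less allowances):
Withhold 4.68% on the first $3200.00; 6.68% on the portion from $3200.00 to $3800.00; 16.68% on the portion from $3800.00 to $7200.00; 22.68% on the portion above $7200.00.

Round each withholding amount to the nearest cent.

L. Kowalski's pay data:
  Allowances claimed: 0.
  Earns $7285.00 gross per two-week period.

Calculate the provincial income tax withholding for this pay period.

Provincial Income Tax: taxable = $7285.00
  $756.96 + 22.68% × ($7285.00 − $7200.00) = $756.96 + 22.68% × $85.00 = $776.24

$776.24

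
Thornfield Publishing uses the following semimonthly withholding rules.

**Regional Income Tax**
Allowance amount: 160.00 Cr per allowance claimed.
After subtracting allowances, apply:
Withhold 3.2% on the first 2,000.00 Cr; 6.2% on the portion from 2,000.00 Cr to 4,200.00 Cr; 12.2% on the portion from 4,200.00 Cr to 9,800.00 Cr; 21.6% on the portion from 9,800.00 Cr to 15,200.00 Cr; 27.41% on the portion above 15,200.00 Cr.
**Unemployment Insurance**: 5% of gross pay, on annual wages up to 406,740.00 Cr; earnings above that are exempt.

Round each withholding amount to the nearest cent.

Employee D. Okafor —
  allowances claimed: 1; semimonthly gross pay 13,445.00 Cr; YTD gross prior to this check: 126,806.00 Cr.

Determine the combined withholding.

2,308.61 Cr

Regional Income Tax: taxable = 13,445.00 Cr − 1×160.00 Cr = 13,285.00 Cr
  883.60 Cr + 21.6% × (13,285.00 Cr − 9,800.00 Cr) = 883.60 Cr + 21.6% × 3,485.00 Cr = 1,636.36 Cr
Unemployment Insurance: 5% × 13,445.00 Cr = 672.25 Cr
Total: 1,636.36 Cr + 672.25 Cr = 2,308.61 Cr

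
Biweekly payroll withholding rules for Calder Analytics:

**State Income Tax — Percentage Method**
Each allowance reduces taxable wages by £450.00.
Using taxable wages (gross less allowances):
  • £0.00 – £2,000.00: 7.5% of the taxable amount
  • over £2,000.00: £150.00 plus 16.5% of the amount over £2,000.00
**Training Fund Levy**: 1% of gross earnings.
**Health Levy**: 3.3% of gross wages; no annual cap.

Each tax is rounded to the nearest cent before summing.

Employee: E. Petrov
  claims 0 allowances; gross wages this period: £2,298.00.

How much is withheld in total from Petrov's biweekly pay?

State Income Tax: taxable = £2,298.00
  £150.00 + 16.5% × (£2,298.00 − £2,000.00) = £150.00 + 16.5% × £298.00 = £199.17
Training Fund Levy: 1% × £2,298.00 = £22.98
Health Levy: 3.3% × £2,298.00 = £75.83
Total: £199.17 + £22.98 + £75.83 = £297.98

£297.98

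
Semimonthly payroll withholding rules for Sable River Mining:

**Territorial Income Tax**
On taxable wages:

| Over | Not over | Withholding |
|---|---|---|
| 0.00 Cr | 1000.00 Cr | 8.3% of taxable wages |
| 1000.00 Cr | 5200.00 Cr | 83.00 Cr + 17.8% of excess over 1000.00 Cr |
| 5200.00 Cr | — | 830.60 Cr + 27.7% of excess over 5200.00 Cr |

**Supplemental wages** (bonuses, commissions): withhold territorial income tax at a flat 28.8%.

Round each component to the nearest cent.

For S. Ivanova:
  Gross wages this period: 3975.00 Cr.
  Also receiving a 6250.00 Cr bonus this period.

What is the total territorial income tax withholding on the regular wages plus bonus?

Territorial Income Tax: taxable = 3975.00 Cr
  83.00 Cr + 17.8% × (3975.00 Cr − 1000.00 Cr) = 83.00 Cr + 17.8% × 2975.00 Cr = 612.55 Cr
Supplemental (28.8% flat on bonus): 28.8% × 6250.00 Cr = 1800.00 Cr
Total territorial income tax: 612.55 Cr + 1800.00 Cr = 2412.55 Cr

2412.55 Cr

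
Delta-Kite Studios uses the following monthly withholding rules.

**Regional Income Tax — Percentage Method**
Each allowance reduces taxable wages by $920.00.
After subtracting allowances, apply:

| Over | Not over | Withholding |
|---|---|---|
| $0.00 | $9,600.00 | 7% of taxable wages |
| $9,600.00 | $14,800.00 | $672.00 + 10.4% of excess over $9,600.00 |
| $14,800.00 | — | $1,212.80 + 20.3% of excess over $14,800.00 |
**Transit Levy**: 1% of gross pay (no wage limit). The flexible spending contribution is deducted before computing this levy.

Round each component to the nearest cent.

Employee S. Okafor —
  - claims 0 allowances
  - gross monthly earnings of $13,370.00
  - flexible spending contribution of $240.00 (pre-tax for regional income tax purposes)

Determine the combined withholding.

$1,170.42

Regional Income Tax: taxable = $13,370.00 − $240.00 = $13,130.00
  $672.00 + 10.4% × ($13,130.00 − $9,600.00) = $672.00 + 10.4% × $3,530.00 = $1,039.12
Transit Levy: 1% × $13,130.00 = $131.30
Total: $1,039.12 + $131.30 = $1,170.42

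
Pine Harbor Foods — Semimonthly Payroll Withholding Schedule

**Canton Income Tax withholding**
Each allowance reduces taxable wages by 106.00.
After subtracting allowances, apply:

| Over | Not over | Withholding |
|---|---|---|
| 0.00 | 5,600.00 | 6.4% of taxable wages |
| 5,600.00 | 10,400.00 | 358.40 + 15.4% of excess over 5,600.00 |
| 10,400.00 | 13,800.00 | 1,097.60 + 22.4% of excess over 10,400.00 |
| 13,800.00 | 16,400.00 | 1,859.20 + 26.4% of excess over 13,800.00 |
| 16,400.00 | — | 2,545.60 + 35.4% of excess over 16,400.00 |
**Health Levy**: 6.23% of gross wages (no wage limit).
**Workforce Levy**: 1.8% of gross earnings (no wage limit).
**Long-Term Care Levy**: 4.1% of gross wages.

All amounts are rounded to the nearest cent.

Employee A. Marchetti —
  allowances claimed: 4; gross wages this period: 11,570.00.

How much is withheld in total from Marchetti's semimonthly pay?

Canton Income Tax: taxable = 11,570.00 − 4×106.00 = 11,146.00
  1,097.60 + 22.4% × (11,146.00 − 10,400.00) = 1,097.60 + 22.4% × 746.00 = 1,264.70
Health Levy: 6.23% × 11,570.00 = 720.81
Workforce Levy: 1.8% × 11,570.00 = 208.26
Long-Term Care Levy: 4.1% × 11,570.00 = 474.37
Total: 1,264.70 + 720.81 + 208.26 + 474.37 = 2,668.14

2,668.14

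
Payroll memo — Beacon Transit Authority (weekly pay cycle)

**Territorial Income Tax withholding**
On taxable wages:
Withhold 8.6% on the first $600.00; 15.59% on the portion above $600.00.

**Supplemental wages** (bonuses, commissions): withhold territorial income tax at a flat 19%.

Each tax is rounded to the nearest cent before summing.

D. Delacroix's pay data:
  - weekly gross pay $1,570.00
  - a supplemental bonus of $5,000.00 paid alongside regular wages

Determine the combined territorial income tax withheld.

Territorial Income Tax: taxable = $1,570.00
  $51.60 + 15.59% × ($1,570.00 − $600.00) = $51.60 + 15.59% × $970.00 = $202.82
Supplemental (19% flat on bonus): 19% × $5,000.00 = $950.00
Total territorial income tax: $202.82 + $950.00 = $1,152.82

$1,152.82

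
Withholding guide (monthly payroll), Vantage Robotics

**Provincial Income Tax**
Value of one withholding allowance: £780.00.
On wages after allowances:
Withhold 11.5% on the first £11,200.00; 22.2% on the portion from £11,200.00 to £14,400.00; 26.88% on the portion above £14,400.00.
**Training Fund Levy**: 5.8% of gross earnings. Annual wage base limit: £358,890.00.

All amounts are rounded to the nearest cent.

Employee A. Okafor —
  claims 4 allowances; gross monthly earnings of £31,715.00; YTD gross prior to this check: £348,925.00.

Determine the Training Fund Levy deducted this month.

Training Fund Levy: cap £358,890.00 − YTD £348,925.00 = £9,965.00 subject; 5.8% × £9,965.00 = £577.97

£577.97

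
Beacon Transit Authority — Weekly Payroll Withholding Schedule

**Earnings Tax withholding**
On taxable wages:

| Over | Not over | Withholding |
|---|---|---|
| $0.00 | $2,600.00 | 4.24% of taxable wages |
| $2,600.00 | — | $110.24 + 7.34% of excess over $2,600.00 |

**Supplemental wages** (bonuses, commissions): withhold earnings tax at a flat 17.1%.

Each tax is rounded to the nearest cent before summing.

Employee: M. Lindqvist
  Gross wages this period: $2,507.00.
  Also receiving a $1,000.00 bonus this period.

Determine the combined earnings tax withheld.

$277.30

Earnings Tax: taxable = $2,507.00
  4.24% × $2,507.00 = $106.30
Supplemental (17.1% flat on bonus): 17.1% × $1,000.00 = $171.00
Total earnings tax: $106.30 + $171.00 = $277.30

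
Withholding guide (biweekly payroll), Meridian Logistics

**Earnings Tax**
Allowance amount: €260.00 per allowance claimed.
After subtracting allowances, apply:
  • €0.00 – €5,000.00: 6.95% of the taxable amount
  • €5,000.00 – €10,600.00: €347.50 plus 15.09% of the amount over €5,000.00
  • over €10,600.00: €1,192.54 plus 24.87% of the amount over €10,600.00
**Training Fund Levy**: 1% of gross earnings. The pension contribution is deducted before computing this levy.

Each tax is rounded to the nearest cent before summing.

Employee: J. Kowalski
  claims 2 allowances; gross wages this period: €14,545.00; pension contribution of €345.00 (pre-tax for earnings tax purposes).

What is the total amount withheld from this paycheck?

€2,100.54

Earnings Tax: taxable = €14,545.00 − €345.00 − 2×€260.00 = €13,680.00
  €1,192.54 + 24.87% × (€13,680.00 − €10,600.00) = €1,192.54 + 24.87% × €3,080.00 = €1,958.54
Training Fund Levy: 1% × €14,200.00 = €142.00
Total: €1,958.54 + €142.00 = €2,100.54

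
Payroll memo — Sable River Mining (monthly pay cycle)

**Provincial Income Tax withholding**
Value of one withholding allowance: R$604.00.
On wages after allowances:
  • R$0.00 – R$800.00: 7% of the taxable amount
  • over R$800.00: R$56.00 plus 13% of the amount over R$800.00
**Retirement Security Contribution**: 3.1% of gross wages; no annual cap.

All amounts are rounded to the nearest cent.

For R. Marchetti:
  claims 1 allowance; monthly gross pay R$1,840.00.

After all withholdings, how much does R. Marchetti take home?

R$1,670.28

Provincial Income Tax: taxable = R$1,840.00 − 1×R$604.00 = R$1,236.00
  R$56.00 + 13% × (R$1,236.00 − R$800.00) = R$56.00 + 13% × R$436.00 = R$112.68
Retirement Security Contribution: 3.1% × R$1,840.00 = R$57.04
Total withheld: R$112.68 + R$57.04 = R$169.72
Net pay: R$1,840.00 − R$169.72 = R$1,670.28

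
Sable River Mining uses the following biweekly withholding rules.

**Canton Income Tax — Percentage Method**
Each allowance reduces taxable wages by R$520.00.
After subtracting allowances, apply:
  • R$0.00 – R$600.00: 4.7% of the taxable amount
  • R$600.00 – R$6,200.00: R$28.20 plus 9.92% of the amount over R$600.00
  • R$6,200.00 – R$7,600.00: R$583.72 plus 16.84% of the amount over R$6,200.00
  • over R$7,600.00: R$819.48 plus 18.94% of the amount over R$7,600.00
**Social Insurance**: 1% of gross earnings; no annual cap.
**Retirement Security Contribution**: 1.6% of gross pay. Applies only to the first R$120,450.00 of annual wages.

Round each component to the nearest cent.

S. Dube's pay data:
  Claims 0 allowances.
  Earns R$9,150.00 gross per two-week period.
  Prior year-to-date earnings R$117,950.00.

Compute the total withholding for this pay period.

Canton Income Tax: taxable = R$9,150.00
  R$819.48 + 18.94% × (R$9,150.00 − R$7,600.00) = R$819.48 + 18.94% × R$1,550.00 = R$1,113.05
Social Insurance: 1% × R$9,150.00 = R$91.50
Retirement Security Contribution: cap R$120,450.00 − YTD R$117,950.00 = R$2,500.00 subject; 1.6% × R$2,500.00 = R$40.00
Total: R$1,113.05 + R$91.50 + R$40.00 = R$1,244.55

R$1,244.55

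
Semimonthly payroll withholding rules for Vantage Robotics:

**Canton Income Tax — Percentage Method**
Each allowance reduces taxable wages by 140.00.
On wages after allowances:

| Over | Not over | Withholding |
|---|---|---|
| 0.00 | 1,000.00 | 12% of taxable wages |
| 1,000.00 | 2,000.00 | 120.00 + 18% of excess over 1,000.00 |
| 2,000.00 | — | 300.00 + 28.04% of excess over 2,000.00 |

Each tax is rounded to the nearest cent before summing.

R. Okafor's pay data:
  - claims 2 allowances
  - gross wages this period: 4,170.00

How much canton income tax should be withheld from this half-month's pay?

829.96

Canton Income Tax: taxable = 4,170.00 − 2×140.00 = 3,890.00
  300.00 + 28.04% × (3,890.00 − 2,000.00) = 300.00 + 28.04% × 1,890.00 = 829.96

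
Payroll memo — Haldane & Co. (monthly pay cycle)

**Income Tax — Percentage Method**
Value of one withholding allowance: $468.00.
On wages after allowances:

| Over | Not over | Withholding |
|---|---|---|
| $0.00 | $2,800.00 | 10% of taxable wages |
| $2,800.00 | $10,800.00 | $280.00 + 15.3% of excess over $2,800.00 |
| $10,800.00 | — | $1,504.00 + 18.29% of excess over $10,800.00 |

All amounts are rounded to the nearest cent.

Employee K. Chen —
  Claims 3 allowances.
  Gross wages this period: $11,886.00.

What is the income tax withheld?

Income Tax: taxable = $11,886.00 − 3×$468.00 = $10,482.00
  $280.00 + 15.3% × ($10,482.00 − $2,800.00) = $280.00 + 15.3% × $7,682.00 = $1,455.35

$1,455.35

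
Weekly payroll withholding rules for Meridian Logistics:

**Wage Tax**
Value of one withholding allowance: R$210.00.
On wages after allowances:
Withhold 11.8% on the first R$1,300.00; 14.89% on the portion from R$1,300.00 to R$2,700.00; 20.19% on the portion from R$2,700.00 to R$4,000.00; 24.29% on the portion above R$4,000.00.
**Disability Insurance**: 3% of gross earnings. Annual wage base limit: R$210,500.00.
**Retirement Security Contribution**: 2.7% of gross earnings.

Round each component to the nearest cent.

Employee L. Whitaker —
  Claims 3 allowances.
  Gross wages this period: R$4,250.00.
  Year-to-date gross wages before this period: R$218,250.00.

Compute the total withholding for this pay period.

R$662.36

Wage Tax: taxable = R$4,250.00 − 3×R$210.00 = R$3,620.00
  R$361.86 + 20.19% × (R$3,620.00 − R$2,700.00) = R$361.86 + 20.19% × R$920.00 = R$547.61
Disability Insurance: YTD R$218,250.00 ≥ cap R$210,500.00 → R$0.00
Retirement Security Contribution: 2.7% × R$4,250.00 = R$114.75
Total: R$547.61 + R$0.00 + R$114.75 = R$662.36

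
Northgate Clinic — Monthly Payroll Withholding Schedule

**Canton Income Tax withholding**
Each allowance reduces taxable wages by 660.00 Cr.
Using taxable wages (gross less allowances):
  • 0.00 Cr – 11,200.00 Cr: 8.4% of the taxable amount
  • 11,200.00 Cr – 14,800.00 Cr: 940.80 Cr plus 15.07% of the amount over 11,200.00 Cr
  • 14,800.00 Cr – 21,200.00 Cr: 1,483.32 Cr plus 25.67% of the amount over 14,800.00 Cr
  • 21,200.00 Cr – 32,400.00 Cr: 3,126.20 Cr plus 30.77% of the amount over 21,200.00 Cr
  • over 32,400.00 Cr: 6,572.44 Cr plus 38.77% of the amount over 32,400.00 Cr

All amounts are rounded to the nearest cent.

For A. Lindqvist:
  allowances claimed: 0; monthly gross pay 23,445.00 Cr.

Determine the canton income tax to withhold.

Canton Income Tax: taxable = 23,445.00 Cr
  3,126.20 Cr + 30.77% × (23,445.00 Cr − 21,200.00 Cr) = 3,126.20 Cr + 30.77% × 2,245.00 Cr = 3,816.99 Cr

3,816.99 Cr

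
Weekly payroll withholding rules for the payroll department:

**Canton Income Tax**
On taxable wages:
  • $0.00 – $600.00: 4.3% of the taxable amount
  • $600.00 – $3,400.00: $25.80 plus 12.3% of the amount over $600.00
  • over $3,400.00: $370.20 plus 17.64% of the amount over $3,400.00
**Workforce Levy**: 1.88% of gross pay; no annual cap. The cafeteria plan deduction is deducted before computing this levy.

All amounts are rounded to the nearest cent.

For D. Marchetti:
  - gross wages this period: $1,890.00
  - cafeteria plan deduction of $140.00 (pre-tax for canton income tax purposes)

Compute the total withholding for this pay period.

$200.15

Canton Income Tax: taxable = $1,890.00 − $140.00 = $1,750.00
  $25.80 + 12.3% × ($1,750.00 − $600.00) = $25.80 + 12.3% × $1,150.00 = $167.25
Workforce Levy: 1.88% × $1,750.00 = $32.90
Total: $167.25 + $32.90 = $200.15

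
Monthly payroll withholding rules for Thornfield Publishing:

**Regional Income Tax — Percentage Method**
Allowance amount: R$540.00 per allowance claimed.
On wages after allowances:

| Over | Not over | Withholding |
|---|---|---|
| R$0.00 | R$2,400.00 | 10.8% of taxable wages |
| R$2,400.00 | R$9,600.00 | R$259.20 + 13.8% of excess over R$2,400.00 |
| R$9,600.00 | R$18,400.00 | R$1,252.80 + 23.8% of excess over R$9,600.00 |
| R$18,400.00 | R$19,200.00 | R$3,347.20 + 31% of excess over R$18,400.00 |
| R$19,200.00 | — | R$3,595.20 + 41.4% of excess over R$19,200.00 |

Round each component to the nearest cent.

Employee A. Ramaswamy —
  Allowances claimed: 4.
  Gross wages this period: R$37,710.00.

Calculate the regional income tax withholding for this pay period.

Regional Income Tax: taxable = R$37,710.00 − 4×R$540.00 = R$35,550.00
  R$3,595.20 + 41.4% × (R$35,550.00 − R$19,200.00) = R$3,595.20 + 41.4% × R$16,350.00 = R$10,364.10

R$10,364.10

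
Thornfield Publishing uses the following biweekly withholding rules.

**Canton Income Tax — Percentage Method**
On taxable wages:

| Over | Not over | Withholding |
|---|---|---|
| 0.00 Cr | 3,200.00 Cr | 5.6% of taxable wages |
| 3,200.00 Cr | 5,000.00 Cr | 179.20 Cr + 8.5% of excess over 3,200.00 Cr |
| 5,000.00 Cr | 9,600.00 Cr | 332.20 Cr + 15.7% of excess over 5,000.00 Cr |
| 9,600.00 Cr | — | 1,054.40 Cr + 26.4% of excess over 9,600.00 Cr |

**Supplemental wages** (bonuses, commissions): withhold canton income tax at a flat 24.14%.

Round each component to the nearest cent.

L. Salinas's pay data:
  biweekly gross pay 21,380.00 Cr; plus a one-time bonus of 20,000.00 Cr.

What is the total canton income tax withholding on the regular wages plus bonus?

Canton Income Tax: taxable = 21,380.00 Cr
  1,054.40 Cr + 26.4% × (21,380.00 Cr − 9,600.00 Cr) = 1,054.40 Cr + 26.4% × 11,780.00 Cr = 4,164.32 Cr
Supplemental (24.14% flat on bonus): 24.14% × 20,000.00 Cr = 4,828.00 Cr
Total canton income tax: 4,164.32 Cr + 4,828.00 Cr = 8,992.32 Cr

8,992.32 Cr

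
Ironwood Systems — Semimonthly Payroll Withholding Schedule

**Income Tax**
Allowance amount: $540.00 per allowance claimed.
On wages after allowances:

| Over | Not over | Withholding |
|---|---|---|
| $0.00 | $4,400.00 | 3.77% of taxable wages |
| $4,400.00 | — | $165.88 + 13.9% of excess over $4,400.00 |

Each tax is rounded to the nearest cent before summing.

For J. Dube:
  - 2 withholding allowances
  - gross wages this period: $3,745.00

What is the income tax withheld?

$100.47

Income Tax: taxable = $3,745.00 − 2×$540.00 = $2,665.00
  3.77% × $2,665.00 = $100.47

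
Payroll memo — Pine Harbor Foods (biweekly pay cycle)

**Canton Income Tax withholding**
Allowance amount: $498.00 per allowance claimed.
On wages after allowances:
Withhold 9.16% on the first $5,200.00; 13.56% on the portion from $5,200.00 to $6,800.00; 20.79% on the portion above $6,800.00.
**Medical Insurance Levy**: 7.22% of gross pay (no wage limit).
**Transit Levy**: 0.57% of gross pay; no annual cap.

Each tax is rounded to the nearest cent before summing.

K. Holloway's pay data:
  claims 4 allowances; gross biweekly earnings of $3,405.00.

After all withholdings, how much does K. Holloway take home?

Canton Income Tax: taxable = $3,405.00 − 4×$498.00 = $1,413.00
  9.16% × $1,413.00 = $129.43
Medical Insurance Levy: 7.22% × $3,405.00 = $245.84
Transit Levy: 0.57% × $3,405.00 = $19.41
Total withheld: $129.43 + $245.84 + $19.41 = $394.68
Net pay: $3,405.00 − $394.68 = $3,010.32

$3,010.32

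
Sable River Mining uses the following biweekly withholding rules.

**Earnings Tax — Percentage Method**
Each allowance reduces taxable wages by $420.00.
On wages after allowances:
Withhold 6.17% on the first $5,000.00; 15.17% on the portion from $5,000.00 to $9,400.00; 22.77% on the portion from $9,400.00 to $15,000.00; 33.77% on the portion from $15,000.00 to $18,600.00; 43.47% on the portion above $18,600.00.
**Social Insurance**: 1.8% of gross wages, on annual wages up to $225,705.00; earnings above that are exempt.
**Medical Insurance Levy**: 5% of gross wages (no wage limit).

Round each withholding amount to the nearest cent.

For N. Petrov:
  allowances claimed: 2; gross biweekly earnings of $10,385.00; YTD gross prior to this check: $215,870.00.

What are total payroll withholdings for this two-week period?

$1,705.28

Earnings Tax: taxable = $10,385.00 − 2×$420.00 = $9,545.00
  $975.98 + 22.77% × ($9,545.00 − $9,400.00) = $975.98 + 22.77% × $145.00 = $1,009.00
Social Insurance: cap $225,705.00 − YTD $215,870.00 = $9,835.00 subject; 1.8% × $9,835.00 = $177.03
Medical Insurance Levy: 5% × $10,385.00 = $519.25
Total: $1,009.00 + $177.03 + $519.25 = $1,705.28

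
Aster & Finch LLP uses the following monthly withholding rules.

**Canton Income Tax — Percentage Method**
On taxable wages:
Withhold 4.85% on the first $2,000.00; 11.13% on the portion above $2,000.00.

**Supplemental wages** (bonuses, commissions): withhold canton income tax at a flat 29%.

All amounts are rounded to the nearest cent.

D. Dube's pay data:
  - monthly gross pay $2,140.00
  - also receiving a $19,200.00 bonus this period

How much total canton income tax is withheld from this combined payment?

$5,680.58

Canton Income Tax: taxable = $2,140.00
  $97.00 + 11.13% × ($2,140.00 − $2,000.00) = $97.00 + 11.13% × $140.00 = $112.58
Supplemental (29% flat on bonus): 29% × $19,200.00 = $5,568.00
Total canton income tax: $112.58 + $5,568.00 = $5,680.58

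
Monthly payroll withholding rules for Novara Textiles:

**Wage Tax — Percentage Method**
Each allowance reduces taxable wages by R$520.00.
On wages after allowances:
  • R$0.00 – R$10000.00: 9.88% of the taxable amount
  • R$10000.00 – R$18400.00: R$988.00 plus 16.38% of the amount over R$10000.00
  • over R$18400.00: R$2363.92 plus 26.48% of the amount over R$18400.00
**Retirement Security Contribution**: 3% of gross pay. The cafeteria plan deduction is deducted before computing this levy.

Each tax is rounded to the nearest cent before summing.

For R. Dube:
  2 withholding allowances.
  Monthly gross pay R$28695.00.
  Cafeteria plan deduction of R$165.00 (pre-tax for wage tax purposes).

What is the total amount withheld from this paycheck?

R$5626.85

Wage Tax: taxable = R$28695.00 − R$165.00 − 2×R$520.00 = R$27490.00
  R$2363.92 + 26.48% × (R$27490.00 − R$18400.00) = R$2363.92 + 26.48% × R$9090.00 = R$4770.95
Retirement Security Contribution: 3% × R$28530.00 = R$855.90
Total: R$4770.95 + R$855.90 = R$5626.85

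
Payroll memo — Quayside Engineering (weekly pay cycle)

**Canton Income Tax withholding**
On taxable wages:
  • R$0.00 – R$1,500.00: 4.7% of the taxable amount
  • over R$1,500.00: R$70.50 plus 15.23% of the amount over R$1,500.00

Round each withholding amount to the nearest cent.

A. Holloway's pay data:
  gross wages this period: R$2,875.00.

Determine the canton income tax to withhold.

R$279.91

Canton Income Tax: taxable = R$2,875.00
  R$70.50 + 15.23% × (R$2,875.00 − R$1,500.00) = R$70.50 + 15.23% × R$1,375.00 = R$279.91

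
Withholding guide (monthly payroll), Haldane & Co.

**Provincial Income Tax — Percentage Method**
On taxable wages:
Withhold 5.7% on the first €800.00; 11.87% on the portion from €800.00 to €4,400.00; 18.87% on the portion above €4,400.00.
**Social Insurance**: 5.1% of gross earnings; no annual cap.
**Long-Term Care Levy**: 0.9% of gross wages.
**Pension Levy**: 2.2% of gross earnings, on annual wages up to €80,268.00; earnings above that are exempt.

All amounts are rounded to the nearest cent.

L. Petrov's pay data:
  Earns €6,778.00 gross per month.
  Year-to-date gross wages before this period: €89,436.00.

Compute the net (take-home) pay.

€5,449.67

Provincial Income Tax: taxable = €6,778.00
  €472.92 + 18.87% × (€6,778.00 − €4,400.00) = €472.92 + 18.87% × €2,378.00 = €921.65
Social Insurance: 5.1% × €6,778.00 = €345.68
Long-Term Care Levy: 0.9% × €6,778.00 = €61.00
Pension Levy: YTD €89,436.00 ≥ cap €80,268.00 → €0.00
Total withheld: €921.65 + €345.68 + €61.00 + €0.00 = €1,328.33
Net pay: €6,778.00 − €1,328.33 = €5,449.67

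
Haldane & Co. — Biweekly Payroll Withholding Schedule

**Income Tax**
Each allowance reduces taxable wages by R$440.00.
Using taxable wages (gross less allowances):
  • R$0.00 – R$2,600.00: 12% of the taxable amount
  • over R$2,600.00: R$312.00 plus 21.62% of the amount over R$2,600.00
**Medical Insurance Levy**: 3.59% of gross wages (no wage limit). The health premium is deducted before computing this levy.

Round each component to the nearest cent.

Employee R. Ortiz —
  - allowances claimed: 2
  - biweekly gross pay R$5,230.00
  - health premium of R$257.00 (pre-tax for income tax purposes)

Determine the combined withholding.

Income Tax: taxable = R$5,230.00 − R$257.00 − 2×R$440.00 = R$4,093.00
  R$312.00 + 21.62% × (R$4,093.00 − R$2,600.00) = R$312.00 + 21.62% × R$1,493.00 = R$634.79
Medical Insurance Levy: 3.59% × R$4,973.00 = R$178.53
Total: R$634.79 + R$178.53 = R$813.32

R$813.32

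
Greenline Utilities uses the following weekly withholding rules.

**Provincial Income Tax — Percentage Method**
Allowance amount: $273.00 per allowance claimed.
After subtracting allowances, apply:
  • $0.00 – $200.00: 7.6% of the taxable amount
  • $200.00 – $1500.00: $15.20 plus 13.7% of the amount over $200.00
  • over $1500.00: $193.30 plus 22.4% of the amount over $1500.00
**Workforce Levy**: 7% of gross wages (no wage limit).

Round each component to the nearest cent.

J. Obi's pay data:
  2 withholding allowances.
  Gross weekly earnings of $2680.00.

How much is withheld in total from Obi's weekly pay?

$522.92

Provincial Income Tax: taxable = $2680.00 − 2×$273.00 = $2134.00
  $193.30 + 22.4% × ($2134.00 − $1500.00) = $193.30 + 22.4% × $634.00 = $335.32
Workforce Levy: 7% × $2680.00 = $187.60
Total: $335.32 + $187.60 = $522.92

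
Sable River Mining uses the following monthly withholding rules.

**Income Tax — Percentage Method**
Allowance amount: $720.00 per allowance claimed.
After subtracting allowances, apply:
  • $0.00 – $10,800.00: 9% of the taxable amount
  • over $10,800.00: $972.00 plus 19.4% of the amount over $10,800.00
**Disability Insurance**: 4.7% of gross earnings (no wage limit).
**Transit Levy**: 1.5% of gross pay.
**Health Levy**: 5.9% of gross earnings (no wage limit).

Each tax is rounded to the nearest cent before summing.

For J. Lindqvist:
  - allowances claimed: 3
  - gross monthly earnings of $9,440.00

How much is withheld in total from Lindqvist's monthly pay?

$1,797.44

Income Tax: taxable = $9,440.00 − 3×$720.00 = $7,280.00
  9% × $7,280.00 = $655.20
Disability Insurance: 4.7% × $9,440.00 = $443.68
Transit Levy: 1.5% × $9,440.00 = $141.60
Health Levy: 5.9% × $9,440.00 = $556.96
Total: $655.20 + $443.68 + $141.60 + $556.96 = $1,797.44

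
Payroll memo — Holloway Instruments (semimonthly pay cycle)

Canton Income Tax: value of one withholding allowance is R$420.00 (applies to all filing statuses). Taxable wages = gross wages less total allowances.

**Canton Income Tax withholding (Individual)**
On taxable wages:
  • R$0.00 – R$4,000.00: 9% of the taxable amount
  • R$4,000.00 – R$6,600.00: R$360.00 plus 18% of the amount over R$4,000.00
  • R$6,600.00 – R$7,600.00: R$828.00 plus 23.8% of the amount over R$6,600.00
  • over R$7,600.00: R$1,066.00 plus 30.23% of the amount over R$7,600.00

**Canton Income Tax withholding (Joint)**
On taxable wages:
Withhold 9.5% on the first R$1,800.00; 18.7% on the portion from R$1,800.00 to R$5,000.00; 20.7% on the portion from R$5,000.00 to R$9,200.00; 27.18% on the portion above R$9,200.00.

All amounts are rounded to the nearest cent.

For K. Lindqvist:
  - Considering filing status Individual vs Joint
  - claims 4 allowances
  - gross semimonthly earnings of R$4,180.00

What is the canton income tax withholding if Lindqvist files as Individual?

Canton Income Tax (Individual): taxable = R$4,180.00 − 4×R$420.00 = R$2,500.00
  9% × R$2,500.00 = R$225.00

R$225.00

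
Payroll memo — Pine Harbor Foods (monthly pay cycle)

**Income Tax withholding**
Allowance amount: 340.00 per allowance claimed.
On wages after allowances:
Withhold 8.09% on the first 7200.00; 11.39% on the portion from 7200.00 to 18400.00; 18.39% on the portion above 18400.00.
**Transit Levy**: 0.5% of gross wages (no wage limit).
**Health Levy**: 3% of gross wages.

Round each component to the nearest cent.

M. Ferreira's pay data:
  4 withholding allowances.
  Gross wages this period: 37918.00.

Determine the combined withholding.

Income Tax: taxable = 37918.00 − 4×340.00 = 36558.00
  1858.16 + 18.39% × (36558.00 − 18400.00) = 1858.16 + 18.39% × 18158.00 = 5197.42
Transit Levy: 0.5% × 37918.00 = 189.59
Health Levy: 3% × 37918.00 = 1137.54
Total: 5197.42 + 189.59 + 1137.54 = 6524.55

6524.55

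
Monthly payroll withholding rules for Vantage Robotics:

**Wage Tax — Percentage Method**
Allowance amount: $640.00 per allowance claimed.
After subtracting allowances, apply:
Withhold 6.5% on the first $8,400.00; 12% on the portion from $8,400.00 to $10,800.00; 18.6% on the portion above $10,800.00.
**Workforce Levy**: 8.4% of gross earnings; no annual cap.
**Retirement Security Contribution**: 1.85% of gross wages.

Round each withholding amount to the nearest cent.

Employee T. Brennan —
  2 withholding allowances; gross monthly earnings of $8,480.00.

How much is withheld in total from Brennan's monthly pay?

Wage Tax: taxable = $8,480.00 − 2×$640.00 = $7,200.00
  6.5% × $7,200.00 = $468.00
Workforce Levy: 8.4% × $8,480.00 = $712.32
Retirement Security Contribution: 1.85% × $8,480.00 = $156.88
Total: $468.00 + $712.32 + $156.88 = $1,337.20

$1,337.20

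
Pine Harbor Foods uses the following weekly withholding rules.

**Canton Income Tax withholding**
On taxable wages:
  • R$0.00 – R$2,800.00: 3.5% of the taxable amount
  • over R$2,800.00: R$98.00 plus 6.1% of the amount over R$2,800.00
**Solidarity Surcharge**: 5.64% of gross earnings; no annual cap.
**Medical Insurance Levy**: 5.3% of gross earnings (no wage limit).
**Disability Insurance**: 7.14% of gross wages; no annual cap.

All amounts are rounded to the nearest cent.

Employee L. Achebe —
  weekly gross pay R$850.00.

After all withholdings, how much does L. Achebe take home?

Canton Income Tax: taxable = R$850.00
  3.5% × R$850.00 = R$29.75
Solidarity Surcharge: 5.64% × R$850.00 = R$47.94
Medical Insurance Levy: 5.3% × R$850.00 = R$45.05
Disability Insurance: 7.14% × R$850.00 = R$60.69
Total withheld: R$29.75 + R$47.94 + R$45.05 + R$60.69 = R$183.43
Net pay: R$850.00 − R$183.43 = R$666.57

R$666.57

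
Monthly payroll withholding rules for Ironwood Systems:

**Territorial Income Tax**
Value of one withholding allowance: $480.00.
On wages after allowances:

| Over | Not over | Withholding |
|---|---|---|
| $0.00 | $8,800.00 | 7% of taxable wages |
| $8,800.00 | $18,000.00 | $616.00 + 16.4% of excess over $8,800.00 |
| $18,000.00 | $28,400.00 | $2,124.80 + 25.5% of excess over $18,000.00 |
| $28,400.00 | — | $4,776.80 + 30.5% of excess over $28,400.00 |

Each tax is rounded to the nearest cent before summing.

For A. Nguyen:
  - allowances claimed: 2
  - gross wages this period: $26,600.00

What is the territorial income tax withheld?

Territorial Income Tax: taxable = $26,600.00 − 2×$480.00 = $25,640.00
  $2,124.80 + 25.5% × ($25,640.00 − $18,000.00) = $2,124.80 + 25.5% × $7,640.00 = $4,073.00

$4,073.00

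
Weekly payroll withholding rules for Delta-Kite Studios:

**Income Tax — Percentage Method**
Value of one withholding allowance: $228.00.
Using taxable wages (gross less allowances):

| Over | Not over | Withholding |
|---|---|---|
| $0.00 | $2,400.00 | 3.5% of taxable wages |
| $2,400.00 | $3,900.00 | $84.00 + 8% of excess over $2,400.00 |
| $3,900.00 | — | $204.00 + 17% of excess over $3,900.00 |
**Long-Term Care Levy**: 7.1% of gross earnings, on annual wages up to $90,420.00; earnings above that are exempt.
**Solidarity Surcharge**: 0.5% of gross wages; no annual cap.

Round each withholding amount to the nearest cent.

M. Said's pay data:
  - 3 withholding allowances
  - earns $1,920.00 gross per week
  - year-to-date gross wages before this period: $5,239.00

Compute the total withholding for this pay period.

$189.18

Income Tax: taxable = $1,920.00 − 3×$228.00 = $1,236.00
  3.5% × $1,236.00 = $43.26
Long-Term Care Levy: 7.1% × $1,920.00 = $136.32
Solidarity Surcharge: 0.5% × $1,920.00 = $9.60
Total: $43.26 + $136.32 + $9.60 = $189.18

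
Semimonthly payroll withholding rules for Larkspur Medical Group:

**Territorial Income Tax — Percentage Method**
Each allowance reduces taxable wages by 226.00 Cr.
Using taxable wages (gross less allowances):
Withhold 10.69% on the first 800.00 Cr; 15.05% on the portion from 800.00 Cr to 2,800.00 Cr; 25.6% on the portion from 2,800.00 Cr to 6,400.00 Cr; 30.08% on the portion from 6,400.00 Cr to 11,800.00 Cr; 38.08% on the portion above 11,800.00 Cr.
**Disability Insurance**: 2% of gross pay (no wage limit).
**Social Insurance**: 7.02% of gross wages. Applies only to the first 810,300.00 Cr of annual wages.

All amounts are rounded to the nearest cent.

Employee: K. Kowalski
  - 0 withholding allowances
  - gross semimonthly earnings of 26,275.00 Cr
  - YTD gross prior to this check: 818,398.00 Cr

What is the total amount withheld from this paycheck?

Territorial Income Tax: taxable = 26,275.00 Cr
  2,932.44 Cr + 38.08% × (26,275.00 Cr − 11,800.00 Cr) = 2,932.44 Cr + 38.08% × 14,475.00 Cr = 8,444.52 Cr
Disability Insurance: 2% × 26,275.00 Cr = 525.50 Cr
Social Insurance: YTD 818,398.00 Cr ≥ cap 810,300.00 Cr → 0.00 Cr
Total: 8,444.52 Cr + 525.50 Cr + 0.00 Cr = 8,970.02 Cr

8,970.02 Cr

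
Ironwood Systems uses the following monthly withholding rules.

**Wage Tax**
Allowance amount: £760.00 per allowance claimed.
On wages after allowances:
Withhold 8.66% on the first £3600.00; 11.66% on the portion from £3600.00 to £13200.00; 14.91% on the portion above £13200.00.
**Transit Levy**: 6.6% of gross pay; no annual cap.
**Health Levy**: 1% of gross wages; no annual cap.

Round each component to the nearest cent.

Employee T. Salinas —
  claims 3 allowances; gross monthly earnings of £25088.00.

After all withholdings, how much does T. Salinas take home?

Wage Tax: taxable = £25088.00 − 3×£760.00 = £22808.00
  £1431.12 + 14.91% × (£22808.00 − £13200.00) = £1431.12 + 14.91% × £9608.00 = £2863.67
Transit Levy: 6.6% × £25088.00 = £1655.81
Health Levy: 1% × £25088.00 = £250.88
Total withheld: £2863.67 + £1655.81 + £250.88 = £4770.36
Net pay: £25088.00 − £4770.36 = £20317.64

£20317.64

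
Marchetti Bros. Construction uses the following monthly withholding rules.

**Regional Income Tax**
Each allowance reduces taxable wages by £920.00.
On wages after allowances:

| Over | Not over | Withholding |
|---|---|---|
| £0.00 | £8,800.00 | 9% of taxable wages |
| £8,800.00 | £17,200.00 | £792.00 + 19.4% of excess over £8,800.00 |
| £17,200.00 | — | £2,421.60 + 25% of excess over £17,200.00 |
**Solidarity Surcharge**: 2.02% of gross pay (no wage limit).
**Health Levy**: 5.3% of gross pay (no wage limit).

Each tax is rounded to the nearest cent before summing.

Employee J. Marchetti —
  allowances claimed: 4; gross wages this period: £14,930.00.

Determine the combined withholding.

Regional Income Tax: taxable = £14,930.00 − 4×£920.00 = £11,250.00
  £792.00 + 19.4% × (£11,250.00 − £8,800.00) = £792.00 + 19.4% × £2,450.00 = £1,267.30
Solidarity Surcharge: 2.02% × £14,930.00 = £301.59
Health Levy: 5.3% × £14,930.00 = £791.29
Total: £1,267.30 + £301.59 + £791.29 = £2,360.18

£2,360.18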